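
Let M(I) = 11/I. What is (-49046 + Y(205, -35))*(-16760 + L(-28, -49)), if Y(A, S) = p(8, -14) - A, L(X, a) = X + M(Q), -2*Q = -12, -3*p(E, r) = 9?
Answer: 826785853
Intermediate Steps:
p(E, r) = -3 (p(E, r) = -1/3*9 = -3)
Q = 6 (Q = -1/2*(-12) = 6)
L(X, a) = 11/6 + X (L(X, a) = X + 11/6 = 11/6 + X)
Y(A, S) = -3 - A
(-49046 + Y(205, -35))*(-16760 + L(-28, -49)) = (-49046 + (-3 - 1*205))*(-16760 + (11/6 - 28)) = (-49046 + (-3 - 205))*(-16760 - 157/6) = (-49046 - 208)*(-100717/6) = -49254*(-100717/6) = 826785853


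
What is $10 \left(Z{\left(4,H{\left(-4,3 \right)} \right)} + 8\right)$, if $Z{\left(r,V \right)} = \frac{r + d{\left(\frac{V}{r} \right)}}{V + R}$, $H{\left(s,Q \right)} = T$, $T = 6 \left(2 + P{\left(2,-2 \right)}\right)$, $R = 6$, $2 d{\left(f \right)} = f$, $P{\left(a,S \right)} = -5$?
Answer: $\frac{1885}{24} \approx 78.542$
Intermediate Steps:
$d{\left(f \right)} = \frac{f}{2}$
$T = -18$ ($T = 6 \left(2 - 5\right) = 6 \left(-3\right) = -18$)
$H{\left(s,Q \right)} = -18$
$Z{\left(r,V \right)} = \frac{r + \frac{V}{2 r}}{6 + V}$ ($Z{\left(r,V \right)} = \frac{r + \frac{V \frac{1}{r}}{2}}{V + 6} = \frac{r + \frac{V}{2 r}}{6 + V}$)
$10 \left(Z{\left(4,H{\left(-4,3 \right)} \right)} + 8\right) = 10 \left(\frac{4^{2} + \frac{1}{2} \left(-18\right)}{4 \left(6 - 18\right)} + 8\right) = 10 \left(\frac{16 - 9}{4 \left(-12\right)} + 8\right) = 10 \left(\frac{1}{4} \left(- \frac{1}{12}\right) 7 + 8\right) = 10 \left(- \frac{7}{48} + 8\right) = 10 \cdot \frac{377}{48} = \frac{1885}{24}$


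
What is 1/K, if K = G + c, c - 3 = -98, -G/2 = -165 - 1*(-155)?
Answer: -1/75 ≈ -0.013333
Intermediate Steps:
G = 20 (G = -2*(-165 - 1*(-155)) = -2*(-165 + 155) = -2*(-10) = 20)
c = -95 (c = 3 - 98 = -95)
K = -75 (K = 20 - 95 = -75)
1/K = 1/(-75) = -1/75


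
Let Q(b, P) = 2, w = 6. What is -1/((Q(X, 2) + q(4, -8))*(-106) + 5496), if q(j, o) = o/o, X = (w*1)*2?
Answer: -1/5178 ≈ -0.00019312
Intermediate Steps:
X = 12 (X = (6*1)*2 = 6*2 = 12)
q(j, o) = 1
-1/((Q(X, 2) + q(4, -8))*(-106) + 5496) = -1/((2 + 1)*(-106) + 5496) = -1/(3*(-106) + 5496) = -1/(-318 + 5496) = -1/5178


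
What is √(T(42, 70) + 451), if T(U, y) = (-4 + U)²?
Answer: √1895 ≈ 43.532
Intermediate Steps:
√(T(42, 70) + 451) = √((-4 + 42)² + 451) = √(38² + 451) = √(1444 + 451) = √1895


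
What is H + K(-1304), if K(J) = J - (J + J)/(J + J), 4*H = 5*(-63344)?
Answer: -80485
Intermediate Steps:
H = -79180 (H = (5*(-63344))/4 = (1/4)*(-316720) = -79180)
K(J) = -1 + J (K(J) = J - 2*J/(2*J) = J - 2*J*1/(2*J) = J - 1*1 = J - 1 = -1 + J)
H + K(-1304) = -79180 + (-1 - 1304) = -79180 - 1305 = -80485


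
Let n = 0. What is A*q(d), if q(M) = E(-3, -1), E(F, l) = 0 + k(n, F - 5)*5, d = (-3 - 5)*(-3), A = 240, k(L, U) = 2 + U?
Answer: -7200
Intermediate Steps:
d = 24 (d = -8*(-3) = 24)
E(F, l) = -15 + 5*F (E(F, l) = 0 + (2 + (F - 5))*5 = 0 + (2 + (-5 + F))*5 = 0 + (-3 + F)*5 = 0 + (-15 + 5*F) = -15 + 5*F)
q(M) = -30 (q(M) = -15 + 5*(-3) = -15 - 15 = -30)
A*q(d) = 240*(-30) = -7200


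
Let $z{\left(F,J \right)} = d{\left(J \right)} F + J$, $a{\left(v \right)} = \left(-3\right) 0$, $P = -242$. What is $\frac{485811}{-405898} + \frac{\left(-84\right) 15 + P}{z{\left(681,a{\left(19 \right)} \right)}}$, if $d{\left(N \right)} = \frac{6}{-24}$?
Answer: $\frac{2107797893}{276416538} \approx 7.6254$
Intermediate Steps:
$d{\left(N \right)} = - \frac{1}{4}$ ($d{\left(N \right)} = 6 \left(- \frac{1}{24}\right) = - \frac{1}{4}$)
$a{\left(v \right)} = 0$
$z{\left(F,J \right)} = J - \frac{F}{4}$ ($z{\left(F,J \right)} = - \frac{F}{4} + J = J - \frac{F}{4}$)
$\frac{485811}{-405898} + \frac{\left(-84\right) 15 + P}{z{\left(681,a{\left(19 \right)} \right)}} = \frac{485811}{-405898} + \frac{\left(-84\right) 15 - 242}{0 - \frac{681}{4}} = 485811 \left(- \frac{1}{405898}\right) + \frac{-1260 - 242}{0 - \frac{681}{4}} = - \frac{485811}{405898} - \frac{1502}{- \frac{681}{4}} = - \frac{485811}{405898} - - \frac{6008}{681} = - \frac{485811}{405898} + \frac{6008}{681} = \frac{2107797893}{276416538}$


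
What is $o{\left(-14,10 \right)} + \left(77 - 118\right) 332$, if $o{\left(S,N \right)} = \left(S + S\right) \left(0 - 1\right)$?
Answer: $-13584$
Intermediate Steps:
$o{\left(S,N \right)} = - 2 S$ ($o{\left(S,N \right)} = 2 S \left(-1\right) = - 2 S$)
$o{\left(-14,10 \right)} + \left(77 - 118\right) 332 = \left(-2\right) \left(-14\right) + \left(77 - 118\right) 332 = 28 + \left(77 - 118\right) 332 = 28 - 13612 = -13584$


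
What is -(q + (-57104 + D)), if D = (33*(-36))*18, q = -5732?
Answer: 84220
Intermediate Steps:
D = -21384 (D = -1188*18 = -21384)
-(q + (-57104 + D)) = -(-5732 + (-57104 - 21384)) = -(-5732 - 78488) = -1*(-84220) = 84220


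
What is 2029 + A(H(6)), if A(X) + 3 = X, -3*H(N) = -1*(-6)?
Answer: 2024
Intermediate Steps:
H(N) = -2 (H(N) = -(-1)*(-6)/3 = -1/3*6 = -2)
A(X) = -3 + X
2029 + A(H(6)) = 2029 + (-3 - 2) = 2029 - 5 = 2024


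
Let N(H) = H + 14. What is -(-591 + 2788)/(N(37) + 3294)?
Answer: -2197/3345 ≈ -0.65680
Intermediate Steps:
N(H) = 14 + H
-(-591 + 2788)/(N(37) + 3294) = -(-591 + 2788)/((14 + 37) + 3294) = -2197/(51 + 3294) = -2197/3345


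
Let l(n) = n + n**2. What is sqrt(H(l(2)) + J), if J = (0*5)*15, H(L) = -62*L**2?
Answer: 6*I*sqrt(62) ≈ 47.244*I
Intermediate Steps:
J = 0 (J = 0*15 = 0)
sqrt(H(l(2)) + J) = sqrt(-62*4*(1 + 2)**2 + 0) = sqrt(-62*(2*3)**2 + 0) = sqrt(-62*6**2 + 0) = sqrt(-62*36 + 0) = sqrt(-2232 + 0) = sqrt(-2232) = 6*I*sqrt(62)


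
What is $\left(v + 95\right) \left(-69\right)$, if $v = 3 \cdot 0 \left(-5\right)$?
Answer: $-6555$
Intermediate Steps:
$v = 0$ ($v = 0 \left(-5\right) = 0$)
$\left(v + 95\right) \left(-69\right) = \left(0 + 95\right) \left(-69\right) = 95 \left(-69\right) = -6555$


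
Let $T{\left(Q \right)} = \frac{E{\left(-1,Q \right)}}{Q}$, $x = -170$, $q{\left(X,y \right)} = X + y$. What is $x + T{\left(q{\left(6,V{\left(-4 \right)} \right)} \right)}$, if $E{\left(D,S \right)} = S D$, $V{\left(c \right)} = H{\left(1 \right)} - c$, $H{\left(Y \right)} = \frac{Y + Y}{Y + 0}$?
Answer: $-171$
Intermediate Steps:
$H{\left(Y \right)} = 2$ ($H{\left(Y \right)} = \frac{2 Y}{Y} = 2$)
$V{\left(c \right)} = 2 - c$
$E{\left(D,S \right)} = D S$
$T{\left(Q \right)} = -1$ ($T{\left(Q \right)} = \frac{\left(-1\right) Q}{Q} = -1$)
$x + T{\left(q{\left(6,V{\left(-4 \right)} \right)} \right)} = -170 - 1 = -171$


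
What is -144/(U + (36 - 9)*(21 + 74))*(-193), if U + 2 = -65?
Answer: 13896/1249 ≈ 11.126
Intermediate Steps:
U = -67 (U = -2 - 65 = -67)
-144/(U + (36 - 9)*(21 + 74))*(-193) = -144/(-67 + (36 - 9)*(21 + 74))*(-193) = -144/(-67 + 27*95)*(-193) = -144/(-67 + 2565)*(-193) = -144/2498*(-193) = -144*1/2498*(-193) = -72/1249*(-193) = 13896/1249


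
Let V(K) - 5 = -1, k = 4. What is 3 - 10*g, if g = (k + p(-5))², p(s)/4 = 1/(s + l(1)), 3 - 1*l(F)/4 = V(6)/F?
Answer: -9997/81 ≈ -123.42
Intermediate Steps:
V(K) = 4 (V(K) = 5 - 1 = 4)
l(F) = 12 - 16/F
p(s) = 4/(-4 + s) (p(s) = 4/(s + (12 - 16/1)) = 4/(s + (12 - 16*1)) = 4/(s + (12 - 16)) = 4/(s - 4) = 4/(-4 + s))
g = 1024/81 (g = (4 + 4/(-4 - 5))² = (4 + 4/(-9))² = (4 + 4*(-⅑))² = (4 - 4/9)² = (32/9)² = 1024/81 ≈ 12.642)
3 - 10*g = 3 - 10*1024/81 = 3 - 10240/81 = -9997/81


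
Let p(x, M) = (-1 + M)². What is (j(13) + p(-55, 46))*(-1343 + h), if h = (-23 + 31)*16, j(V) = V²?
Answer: -2665710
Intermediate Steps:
h = 128 (h = 8*16 = 128)
(j(13) + p(-55, 46))*(-1343 + h) = (13² + (-1 + 46)²)*(-1343 + 128) = (169 + 45²)*(-1215) = (169 + 2025)*(-1215) = 2194*(-1215) = -2665710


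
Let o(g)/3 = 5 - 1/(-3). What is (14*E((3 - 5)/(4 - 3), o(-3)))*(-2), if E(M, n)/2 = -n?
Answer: 896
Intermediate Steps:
o(g) = 16 (o(g) = 3*(5 - 1/(-3)) = 3*(5 - 1*(-⅓)) = 3*(5 + ⅓) = 3*(16/3) = 16)
E(M, n) = -2*n (E(M, n) = 2*(-n) = -2*n)
(14*E((3 - 5)/(4 - 3), o(-3)))*(-2) = (14*(-2*16))*(-2) = (14*(-32))*(-2) = -448*(-2) = 896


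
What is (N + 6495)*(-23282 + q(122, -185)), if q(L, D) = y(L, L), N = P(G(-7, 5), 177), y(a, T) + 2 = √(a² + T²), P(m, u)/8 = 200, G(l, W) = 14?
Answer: -188483980 + 987590*√2 ≈ -1.8709e+8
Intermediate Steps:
P(m, u) = 1600 (P(m, u) = 8*200 = 1600)
y(a, T) = -2 + √(T² + a²) (y(a, T) = -2 + √(a² + T²) = -2 + √(T² + a²))
N = 1600
q(L, D) = -2 + √2*√(L²) (q(L, D) = -2 + √(L² + L²) = -2 + √(2*L²) = -2 + √2*√(L²))
(N + 6495)*(-23282 + q(122, -185)) = (1600 + 6495)*(-23282 + (-2 + √2*√(122²))) = 8095*(-23282 + (-2 + √2*√14884)) = 8095*(-23282 + (-2 + √2*122)) = 8095*(-23282 + (-2 + 122*√2)) = 8095*(-23284 + 122*√2) = -188483980 + 987590*√2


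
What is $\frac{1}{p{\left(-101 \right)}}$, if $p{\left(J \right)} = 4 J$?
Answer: $- \frac{1}{404} \approx -0.0024752$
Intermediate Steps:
$\frac{1}{p{\left(-101 \right)}} = \frac{1}{4 \left(-101\right)} = \frac{1}{-404} = - \frac{1}{404}$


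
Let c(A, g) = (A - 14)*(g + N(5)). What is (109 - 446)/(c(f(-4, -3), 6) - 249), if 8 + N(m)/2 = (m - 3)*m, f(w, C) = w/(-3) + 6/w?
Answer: 1011/1172 ≈ 0.86263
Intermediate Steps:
f(w, C) = 6/w - w/3 (f(w, C) = w*(-1/3) + 6/w = -w/3 + 6/w = 6/w - w/3)
N(m) = -16 + 2*m*(-3 + m) (N(m) = -16 + 2*((m - 3)*m) = -16 + 2*((-3 + m)*m) = -16 + 2*(m*(-3 + m)) = -16 + 2*m*(-3 + m))
c(A, g) = (-14 + A)*(4 + g) (c(A, g) = (A - 14)*(g + (-16 - 6*5 + 2*5**2)) = (-14 + A)*(g + (-16 - 30 + 2*25)) = (-14 + A)*(g + (-16 - 30 + 50)) = (-14 + A)*(g + 4) = (-14 + A)*(4 + g))
(109 - 446)/(c(f(-4, -3), 6) - 249) = (109 - 446)/((-56 - 14*6 + 4*(6/(-4) - 1/3*(-4)) + (6/(-4) - 1/3*(-4))*6) - 249) = -337/((-56 - 84 + 4*(6*(-1/4) + 4/3) + (6*(-1/4) + 4/3)*6) - 249) = -337/((-56 - 84 + 4*(-3/2 + 4/3) + (-3/2 + 4/3)*6) - 249) = -337/((-56 - 84 + 4*(-1/6) - 1/6*6) - 249) = -337/((-56 - 84 - 2/3 - 1) - 249) = -337/(-425/3 - 249) = -337/(-1172/3) = -337*(-3/1172) = 1011/1172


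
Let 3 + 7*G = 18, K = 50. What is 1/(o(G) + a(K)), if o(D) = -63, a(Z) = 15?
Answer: -1/48 ≈ -0.020833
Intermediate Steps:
G = 15/7 (G = -3/7 + (1/7)*18 = -3/7 + 18/7 = 15/7 ≈ 2.1429)
1/(o(G) + a(K)) = 1/(-63 + 15) = 1/(-48) = -1/48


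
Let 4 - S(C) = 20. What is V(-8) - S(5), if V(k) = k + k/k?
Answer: 9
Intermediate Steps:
V(k) = 1 + k (V(k) = k + 1 = 1 + k)
S(C) = -16 (S(C) = 4 - 1*20 = 4 - 20 = -16)
V(-8) - S(5) = (1 - 8) - 1*(-16) = -7 + 16 = 9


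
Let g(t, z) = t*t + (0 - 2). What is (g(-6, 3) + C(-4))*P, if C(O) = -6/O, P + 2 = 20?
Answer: 639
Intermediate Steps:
g(t, z) = -2 + t² (g(t, z) = t² - 2 = -2 + t²)
P = 18 (P = -2 + 20 = 18)
(g(-6, 3) + C(-4))*P = ((-2 + (-6)²) - 6/(-4))*18 = ((-2 + 36) - 6*(-¼))*18 = (34 + 3/2)*18 = (71/2)*18 = 639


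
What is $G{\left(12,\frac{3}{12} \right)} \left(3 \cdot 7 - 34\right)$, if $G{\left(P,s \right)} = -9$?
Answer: $117$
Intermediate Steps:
$G{\left(12,\frac{3}{12} \right)} \left(3 \cdot 7 - 34\right) = - 9 \left(3 \cdot 7 - 34\right) = - 9 \left(21 - 34\right) = \left(-9\right) \left(-13\right) = 117$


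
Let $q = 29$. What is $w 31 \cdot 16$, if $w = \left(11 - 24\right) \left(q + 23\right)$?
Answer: $-335296$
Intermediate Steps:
$w = -676$ ($w = \left(11 - 24\right) \left(29 + 23\right) = \left(-13\right) 52 = -676$)
$w 31 \cdot 16 = \left(-676\right) 31 \cdot 16 = \left(-20956\right) 16 = -335296$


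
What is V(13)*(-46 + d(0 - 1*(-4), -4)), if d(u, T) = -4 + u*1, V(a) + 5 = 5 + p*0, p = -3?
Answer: 0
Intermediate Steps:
V(a) = 0 (V(a) = -5 + (5 - 3*0) = -5 + (5 + 0) = -5 + 5 = 0)
d(u, T) = -4 + u
V(13)*(-46 + d(0 - 1*(-4), -4)) = 0*(-46 + (-4 + (0 - 1*(-4)))) = 0*(-46 + (-4 + (0 + 4))) = 0*(-46 + (-4 + 4)) = 0*(-46 + 0) = 0*(-46) = 0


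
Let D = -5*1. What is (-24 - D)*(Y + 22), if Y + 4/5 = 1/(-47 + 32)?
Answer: -6023/15 ≈ -401.53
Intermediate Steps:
D = -5
Y = -13/15 (Y = -⅘ + 1/(-47 + 32) = -⅘ + 1/(-15) = -⅘ - 1/15 = -13/15 ≈ -0.86667)
(-24 - D)*(Y + 22) = (-24 - 1*(-5))*(-13/15 + 22) = (-24 + 5)*(317/15) = -19*317/15 = -6023/15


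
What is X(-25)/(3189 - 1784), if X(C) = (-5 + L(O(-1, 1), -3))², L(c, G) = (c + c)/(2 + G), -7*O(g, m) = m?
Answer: 1089/68845 ≈ 0.015818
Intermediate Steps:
O(g, m) = -m/7
L(c, G) = 2*c/(2 + G) (L(c, G) = (2*c)/(2 + G) = 2*c/(2 + G))
X(C) = 1089/49 (X(C) = (-5 + 2*(-⅐*1)/(2 - 3))² = (-5 + 2*(-⅐)/(-1))² = (-5 + 2*(-⅐)*(-1))² = (-5 + 2/7)² = (-33/7)² = 1089/49)
X(-25)/(3189 - 1784) = 1089/(49*(3189 - 1784)) = (1089/49)/1405 = (1089/49)*(1/1405) = 1089/68845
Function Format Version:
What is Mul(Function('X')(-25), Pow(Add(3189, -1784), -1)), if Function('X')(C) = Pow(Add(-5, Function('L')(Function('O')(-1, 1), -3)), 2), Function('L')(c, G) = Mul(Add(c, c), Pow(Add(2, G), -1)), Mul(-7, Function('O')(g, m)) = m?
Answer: Rational(1089, 68845) ≈ 0.015818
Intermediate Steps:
Function('O')(g, m) = Mul(Rational(-1, 7), m)
Function('L')(c, G) = Mul(2, c, Pow(Add(2, G), -1)) (Function('L')(c, G) = Mul(Mul(2, c), Pow(Add(2, G), -1)) = Mul(2, c, Pow(Add(2, G), -1)))
Function('X')(C) = Rational(1089, 49) (Function('X')(C) = Pow(Add(-5, Mul(2, Mul(Rational(-1, 7), 1), Pow(Add(2, -3), -1))), 2) = Pow(Add(-5, Mul(2, Rational(-1, 7), Pow(-1, -1))), 2) = Pow(Add(-5, Mul(2, Rational(-1, 7), -1)), 2) = Pow(Add(-5, Rational(2, 7)), 2) = Pow(Rational(-33, 7), 2) = Rational(1089, 49))
Mul(Function('X')(-25), Pow(Add(3189, -1784), -1)) = Mul(Rational(1089, 49), Pow(Add(3189, -1784), -1)) = Mul(Rational(1089, 49), Pow(1405, -1)) = Mul(Rational(1089, 49), Rational(1, 1405)) = Rational(1089, 68845)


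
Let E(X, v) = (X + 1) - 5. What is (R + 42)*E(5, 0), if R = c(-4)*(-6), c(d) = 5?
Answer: 12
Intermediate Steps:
E(X, v) = -4 + X (E(X, v) = (1 + X) - 5 = -4 + X)
R = -30 (R = 5*(-6) = -30)
(R + 42)*E(5, 0) = (-30 + 42)*(-4 + 5) = 12*1 = 12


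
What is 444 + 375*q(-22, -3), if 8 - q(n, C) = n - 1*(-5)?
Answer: 9819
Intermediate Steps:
q(n, C) = 3 - n (q(n, C) = 8 - (n - 1*(-5)) = 8 - (n + 5) = 8 - (5 + n) = 8 + (-5 - n) = 3 - n)
444 + 375*q(-22, -3) = 444 + 375*(3 - 1*(-22)) = 444 + 375*(3 + 22) = 444 + 375*25 = 444 + 9375 = 9819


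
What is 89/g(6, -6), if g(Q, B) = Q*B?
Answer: -89/36 ≈ -2.4722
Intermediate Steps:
g(Q, B) = B*Q
89/g(6, -6) = 89/(-6*6) = 89/(-36) = -1/36*89 = -89/36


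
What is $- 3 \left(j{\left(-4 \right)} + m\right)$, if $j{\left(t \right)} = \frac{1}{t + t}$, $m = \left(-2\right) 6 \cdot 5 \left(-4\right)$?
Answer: $- \frac{5757}{8} \approx -719.63$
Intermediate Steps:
$m = 240$ ($m = \left(-12\right) 5 \left(-4\right) = \left(-60\right) \left(-4\right) = 240$)
$j{\left(t \right)} = \frac{1}{2 t}$
$- 3 \left(j{\left(-4 \right)} + m\right) = - 3 \left(\frac{1}{2 \left(-4\right)} + 240\right) = - 3 \left(\frac{1}{2} \left(- \frac{1}{4}\right) + 240\right) = - 3 \left(- \frac{1}{8} + 240\right) = \left(-3\right) \frac{1919}{8} = - \frac{5757}{8}$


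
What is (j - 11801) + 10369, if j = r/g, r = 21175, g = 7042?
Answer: -1437567/1006 ≈ -1429.0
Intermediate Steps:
j = 3025/1006 (j = 21175/7042 = 21175*(1/7042) = 3025/1006 ≈ 3.0070)
(j - 11801) + 10369 = (3025/1006 - 11801) + 10369 = -11868781/1006 + 10369 = -1437567/1006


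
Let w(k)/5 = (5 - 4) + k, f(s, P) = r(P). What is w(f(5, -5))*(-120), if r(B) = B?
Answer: 2400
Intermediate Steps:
f(s, P) = P
w(k) = 5 + 5*k (w(k) = 5*((5 - 4) + k) = 5*(1 + k) = 5 + 5*k)
w(f(5, -5))*(-120) = (5 + 5*(-5))*(-120) = (5 - 25)*(-120) = -20*(-120) = 2400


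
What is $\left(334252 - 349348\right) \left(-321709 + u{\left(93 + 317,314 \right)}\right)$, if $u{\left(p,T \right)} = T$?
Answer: $4851778920$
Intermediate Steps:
$\left(334252 - 349348\right) \left(-321709 + u{\left(93 + 317,314 \right)}\right) = \left(334252 - 349348\right) \left(-321709 + 314\right) = \left(-15096\right) \left(-321395\right) = 4851778920$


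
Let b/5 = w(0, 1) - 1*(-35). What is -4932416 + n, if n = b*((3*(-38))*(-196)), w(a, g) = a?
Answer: -1022216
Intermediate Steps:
b = 175 (b = 5*(0 - 1*(-35)) = 5*(0 + 35) = 5*35 = 175)
n = 3910200 (n = 175*((3*(-38))*(-196)) = 175*(-114*(-196)) = 175*22344 = 3910200)
-4932416 + n = -4932416 + 3910200 = -1022216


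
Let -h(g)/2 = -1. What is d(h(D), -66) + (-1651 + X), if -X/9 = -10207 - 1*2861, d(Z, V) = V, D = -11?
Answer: 115895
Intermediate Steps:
h(g) = 2 (h(g) = -2*(-1) = 2)
X = 117612 (X = -9*(-10207 - 1*2861) = -9*(-10207 - 2861) = -9*(-13068) = 117612)
d(h(D), -66) + (-1651 + X) = -66 + (-1651 + 117612) = -66 + 115961 = 115895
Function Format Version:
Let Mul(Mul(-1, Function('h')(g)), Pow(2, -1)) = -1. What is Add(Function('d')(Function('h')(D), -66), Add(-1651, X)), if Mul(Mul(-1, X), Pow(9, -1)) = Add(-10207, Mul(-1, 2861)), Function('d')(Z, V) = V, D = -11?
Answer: 115895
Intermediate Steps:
Function('h')(g) = 2 (Function('h')(g) = Mul(-2, -1) = 2)
X = 117612 (X = Mul(-9, Add(-10207, Mul(-1, 2861))) = Mul(-9, Add(-10207, -2861)) = Mul(-9, -13068) = 117612)
Add(Function('d')(Function('h')(D), -66), Add(-1651, X)) = Add(-66, Add(-1651, 117612)) = Add(-66, 115961) = 115895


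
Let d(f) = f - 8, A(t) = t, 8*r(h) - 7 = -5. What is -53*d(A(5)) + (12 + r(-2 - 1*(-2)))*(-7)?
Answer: 293/4 ≈ 73.250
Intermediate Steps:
r(h) = ¼ (r(h) = 7/8 + (⅛)*(-5) = 7/8 - 5/8 = ¼)
d(f) = -8 + f
-53*d(A(5)) + (12 + r(-2 - 1*(-2)))*(-7) = -53*(-8 + 5) + (12 + ¼)*(-7) = -53*(-3) + (49/4)*(-7) = 159 - 343/4 = 293/4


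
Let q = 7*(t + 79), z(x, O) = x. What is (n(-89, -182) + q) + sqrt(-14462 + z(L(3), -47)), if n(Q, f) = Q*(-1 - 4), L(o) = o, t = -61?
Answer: 571 + I*sqrt(14459) ≈ 571.0 + 120.25*I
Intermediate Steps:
n(Q, f) = -5*Q (n(Q, f) = Q*(-5) = -5*Q)
q = 126 (q = 7*(-61 + 79) = 7*18 = 126)
(n(-89, -182) + q) + sqrt(-14462 + z(L(3), -47)) = (-5*(-89) + 126) + sqrt(-14462 + 3) = (445 + 126) + sqrt(-14459) = 571 + I*sqrt(14459)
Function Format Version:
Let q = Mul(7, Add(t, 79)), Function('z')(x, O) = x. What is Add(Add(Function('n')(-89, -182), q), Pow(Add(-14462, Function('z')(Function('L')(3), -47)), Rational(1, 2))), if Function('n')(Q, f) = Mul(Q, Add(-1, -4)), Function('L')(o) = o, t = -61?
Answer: Add(571, Mul(I, Pow(14459, Rational(1, 2)))) ≈ Add(571.00, Mul(120.25, I))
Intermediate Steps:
Function('n')(Q, f) = Mul(-5, Q) (Function('n')(Q, f) = Mul(Q, -5) = Mul(-5, Q))
q = 126 (q = Mul(7, Add(-61, 79)) = Mul(7, 18) = 126)
Add(Add(Function('n')(-89, -182), q), Pow(Add(-14462, Function('z')(Function('L')(3), -47)), Rational(1, 2))) = Add(Add(Mul(-5, -89), 126), Pow(Add(-14462, 3), Rational(1, 2))) = Add(Add(445, 126), Pow(-14459, Rational(1, 2))) = Add(571, Mul(I, Pow(14459, Rational(1, 2))))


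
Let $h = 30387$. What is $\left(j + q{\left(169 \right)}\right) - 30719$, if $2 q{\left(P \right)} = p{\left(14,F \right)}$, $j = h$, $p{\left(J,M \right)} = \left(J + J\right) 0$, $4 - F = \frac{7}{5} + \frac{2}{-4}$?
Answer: $-332$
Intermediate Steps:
$F = \frac{31}{10}$ ($F = 4 - \left(\frac{7}{5} + \frac{2}{-4}\right) = 4 - \left(7 \cdot \frac{1}{5} + 2 \left(- \frac{1}{4}\right)\right) = 4 - \left(\frac{7}{5} - \frac{1}{2}\right) = 4 - \frac{9}{10} = \frac{31}{10} \approx 3.1$)
$p{\left(J,M \right)} = 0$ ($p{\left(J,M \right)} = 2 J 0 = 0$)
$j = 30387$
$q{\left(P \right)} = 0$ ($q{\left(P \right)} = \frac{1}{2} \cdot 0 = 0$)
$\left(j + q{\left(169 \right)}\right) - 30719 = \left(30387 + 0\right) - 30719 = 30387 - 30719 = -332$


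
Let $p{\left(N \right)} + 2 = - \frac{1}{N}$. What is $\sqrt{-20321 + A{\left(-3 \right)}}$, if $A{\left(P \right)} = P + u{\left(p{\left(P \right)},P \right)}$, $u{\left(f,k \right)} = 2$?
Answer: $3 i \sqrt{2258} \approx 142.56 i$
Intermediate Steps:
$p{\left(N \right)} = -2 - \frac{1}{N}$
$A{\left(P \right)} = 2 + P$ ($A{\left(P \right)} = P + 2 = 2 + P$)
$\sqrt{-20321 + A{\left(-3 \right)}} = \sqrt{-20321 + \left(2 - 3\right)} = \sqrt{-20321 - 1} = \sqrt{-20322} = 3 i \sqrt{2258}$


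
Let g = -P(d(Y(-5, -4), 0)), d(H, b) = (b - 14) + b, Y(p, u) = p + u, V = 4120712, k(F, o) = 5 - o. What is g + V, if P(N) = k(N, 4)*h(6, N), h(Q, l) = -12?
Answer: 4120724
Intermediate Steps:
d(H, b) = -14 + 2*b (d(H, b) = (-14 + b) + b = -14 + 2*b)
P(N) = -12 (P(N) = (5 - 1*4)*(-12) = (5 - 4)*(-12) = 1*(-12) = -12)
g = 12 (g = -1*(-12) = 12)
g + V = 12 + 4120712 = 4120724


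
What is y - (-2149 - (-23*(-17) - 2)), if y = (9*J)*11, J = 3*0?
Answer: 2538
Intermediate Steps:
J = 0
y = 0 (y = (9*0)*11 = 0*11 = 0)
y - (-2149 - (-23*(-17) - 2)) = 0 - (-2149 - (-23*(-17) - 2)) = 0 - (-2149 - (391 - 2)) = 0 - (-2149 - 1*389) = 0 - (-2149 - 389) = 0 - 1*(-2538) = 0 + 2538 = 2538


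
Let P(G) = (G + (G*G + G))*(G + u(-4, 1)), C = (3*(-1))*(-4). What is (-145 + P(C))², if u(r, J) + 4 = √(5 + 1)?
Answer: 1606945 + 402864*√6 ≈ 2.5938e+6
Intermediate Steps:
C = 12 (C = -3*(-4) = 12)
u(r, J) = -4 + √6 (u(r, J) = -4 + √(5 + 1) = -4 + √6)
P(G) = (G² + 2*G)*(-4 + G + √6) (P(G) = (G + (G*G + G))*(G + (-4 + √6)) = (G + (G² + G))*(-4 + G + √6) = (G + (G + G²))*(-4 + G + √6) = (G² + 2*G)*(-4 + G + √6))
(-145 + P(C))² = (-145 + 12*(-8 + 12² - 2*12 + 2*√6 + 12*√6))² = (-145 + 12*(-8 + 144 - 24 + 2*√6 + 12*√6))² = (-145 + 12*(112 + 14*√6))² = (-145 + (1344 + 168*√6))² = (1199 + 168*√6)²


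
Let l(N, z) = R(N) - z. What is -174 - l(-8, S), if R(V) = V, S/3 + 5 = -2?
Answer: -187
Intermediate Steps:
S = -21 (S = -15 + 3*(-2) = -15 - 6 = -21)
l(N, z) = N - z
-174 - l(-8, S) = -174 - (-8 - 1*(-21)) = -174 - (-8 + 21) = -174 - 1*13 = -174 - 13 = -187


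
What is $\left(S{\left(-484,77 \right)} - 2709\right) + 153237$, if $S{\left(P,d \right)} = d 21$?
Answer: $152145$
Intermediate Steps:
$S{\left(P,d \right)} = 21 d$
$\left(S{\left(-484,77 \right)} - 2709\right) + 153237 = \left(21 \cdot 77 - 2709\right) + 153237 = \left(1617 - 2709\right) + 153237 = -1092 + 153237 = 152145$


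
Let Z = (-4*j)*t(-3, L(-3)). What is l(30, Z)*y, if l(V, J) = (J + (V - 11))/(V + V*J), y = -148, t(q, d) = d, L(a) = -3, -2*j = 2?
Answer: 518/165 ≈ 3.1394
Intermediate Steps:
j = -1 (j = -½*2 = -1)
Z = -12 (Z = -4*(-1)*(-3) = 4*(-3) = -12)
l(V, J) = (-11 + J + V)/(V + J*V) (l(V, J) = (J + (-11 + V))/(V + J*V) = (-11 + J + V)/(V + J*V))
l(30, Z)*y = ((-11 - 12 + 30)/(30*(1 - 12)))*(-148) = ((1/30)*7/(-11))*(-148) = ((1/30)*(-1/11)*7)*(-148) = -7/330*(-148) = 518/165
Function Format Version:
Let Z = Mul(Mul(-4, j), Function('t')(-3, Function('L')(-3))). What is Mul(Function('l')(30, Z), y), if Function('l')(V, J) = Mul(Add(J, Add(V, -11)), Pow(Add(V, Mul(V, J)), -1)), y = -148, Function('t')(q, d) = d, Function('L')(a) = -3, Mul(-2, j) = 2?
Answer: Rational(518, 165) ≈ 3.1394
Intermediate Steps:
j = -1 (j = Mul(Rational(-1, 2), 2) = -1)
Z = -12 (Z = Mul(Mul(-4, -1), -3) = Mul(4, -3) = -12)
Function('l')(V, J) = Mul(Pow(Add(V, Mul(J, V)), -1), Add(-11, J, V)) (Function('l')(V, J) = Mul(Add(J, Add(-11, V)), Pow(Add(V, Mul(J, V)), -1)) = Mul(Add(-11, J, V), Pow(Add(V, Mul(J, V)), -1)) = Mul(Pow(Add(V, Mul(J, V)), -1), Add(-11, J, V)))
Mul(Function('l')(30, Z), y) = Mul(Mul(Pow(30, -1), Pow(Add(1, -12), -1), Add(-11, -12, 30)), -148) = Mul(Mul(Rational(1, 30), Pow(-11, -1), 7), -148) = Mul(Mul(Rational(1, 30), Rational(-1, 11), 7), -148) = Mul(Rational(-7, 330), -148) = Rational(518, 165)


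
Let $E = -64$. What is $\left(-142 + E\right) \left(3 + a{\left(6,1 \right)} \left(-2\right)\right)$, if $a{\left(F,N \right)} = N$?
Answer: $-206$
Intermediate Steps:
$\left(-142 + E\right) \left(3 + a{\left(6,1 \right)} \left(-2\right)\right) = \left(-142 - 64\right) \left(3 + 1 \left(-2\right)\right) = - 206 \left(3 - 2\right) = \left(-206\right) 1 = -206$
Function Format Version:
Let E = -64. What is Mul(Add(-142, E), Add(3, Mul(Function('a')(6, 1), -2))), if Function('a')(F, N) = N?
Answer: -206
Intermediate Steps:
Mul(Add(-142, E), Add(3, Mul(Function('a')(6, 1), -2))) = Mul(Add(-142, -64), Add(3, Mul(1, -2))) = Mul(-206, Add(3, -2)) = Mul(-206, 1) = -206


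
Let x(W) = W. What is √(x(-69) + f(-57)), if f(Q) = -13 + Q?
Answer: I*√139 ≈ 11.79*I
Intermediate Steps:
√(x(-69) + f(-57)) = √(-69 + (-13 - 57)) = √(-69 - 70) = √(-139) = I*√139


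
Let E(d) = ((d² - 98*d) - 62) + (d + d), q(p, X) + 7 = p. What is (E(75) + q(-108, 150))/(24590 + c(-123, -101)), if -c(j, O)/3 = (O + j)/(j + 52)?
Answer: -62196/872609 ≈ -0.071276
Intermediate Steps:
c(j, O) = -3*(O + j)/(52 + j) (c(j, O) = -3*(O + j)/(j + 52) = -3*(O + j)/(52 + j))
q(p, X) = -7 + p
E(d) = -62 + d² - 96*d (E(d) = (-62 + d² - 98*d) + 2*d = -62 + d² - 96*d)
(E(75) + q(-108, 150))/(24590 + c(-123, -101)) = ((-62 + 75² - 96*75) + (-7 - 108))/(24590 + 3*(-1*(-101) - 1*(-123))/(52 - 123)) = ((-62 + 5625 - 7200) - 115)/(24590 + 3*(101 + 123)/(-71)) = (-1637 - 115)/(24590 + 3*(-1/71)*224) = -1752/(24590 - 672/71) = -1752/1745218/71 = -1752*71/1745218 = -62196/872609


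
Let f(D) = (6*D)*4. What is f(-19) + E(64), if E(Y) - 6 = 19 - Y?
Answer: -495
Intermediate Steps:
f(D) = 24*D
E(Y) = 25 - Y (E(Y) = 6 + (19 - Y) = 25 - Y)
f(-19) + E(64) = 24*(-19) + (25 - 1*64) = -456 + (25 - 64) = -456 - 39 = -495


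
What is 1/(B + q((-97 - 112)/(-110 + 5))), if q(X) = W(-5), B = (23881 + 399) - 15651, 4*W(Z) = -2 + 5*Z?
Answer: 4/34489 ≈ 0.00011598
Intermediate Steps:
W(Z) = -1/2 + 5*Z/4 (W(Z) = (-2 + 5*Z)/4 = -1/2 + 5*Z/4)
B = 8629 (B = 24280 - 15651 = 8629)
q(X) = -27/4 (q(X) = -1/2 + (5/4)*(-5) = -1/2 - 25/4 = -27/4)
1/(B + q((-97 - 112)/(-110 + 5))) = 1/(8629 - 27/4) = 1/(34489/4) = 4/34489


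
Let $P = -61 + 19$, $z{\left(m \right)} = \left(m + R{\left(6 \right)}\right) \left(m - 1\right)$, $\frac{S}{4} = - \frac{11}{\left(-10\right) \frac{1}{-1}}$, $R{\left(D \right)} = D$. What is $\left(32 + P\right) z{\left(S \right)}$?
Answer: $\frac{432}{5} \approx 86.4$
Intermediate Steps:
$S = - \frac{22}{5}$ ($S = 4 \left(- \frac{11}{\left(-10\right) \frac{1}{-1}}\right) = 4 \left(- \frac{11}{\left(-10\right) \left(-1\right)}\right) = 4 \left(- \frac{11}{10}\right) = - \frac{22}{5} \approx -4.4$)
$z{\left(m \right)} = \left(-1 + m\right) \left(6 + m\right)$ ($z{\left(m \right)} = \left(m + 6\right) \left(m - 1\right) = \left(6 + m\right) \left(-1 + m\right) = \left(-1 + m\right) \left(6 + m\right)$)
$P = -42$
$\left(32 + P\right) z{\left(S \right)} = \left(32 - 42\right) \left(-6 + \left(- \frac{22}{5}\right)^{2} + 5 \left(- \frac{22}{5}\right)\right) = - 10 \left(-6 + \frac{484}{25} - 22\right) = \left(-10\right) \left(- \frac{216}{25}\right) = \frac{432}{5}$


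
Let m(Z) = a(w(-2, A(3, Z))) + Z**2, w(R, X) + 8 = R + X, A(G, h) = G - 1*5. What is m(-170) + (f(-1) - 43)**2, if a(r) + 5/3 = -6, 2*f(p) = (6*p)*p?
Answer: 91477/3 ≈ 30492.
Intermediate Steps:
A(G, h) = -5 + G (A(G, h) = G - 5 = -5 + G)
w(R, X) = -8 + R + X (w(R, X) = -8 + (R + X) = -8 + R + X)
f(p) = 3*p**2 (f(p) = ((6*p)*p)/2 = (6*p**2)/2 = 3*p**2)
a(r) = -23/3 (a(r) = -5/3 - 6 = -23/3)
m(Z) = -23/3 + Z**2
m(-170) + (f(-1) - 43)**2 = (-23/3 + (-170)**2) + (3*(-1)**2 - 43)**2 = (-23/3 + 28900) + (3*1 - 43)**2 = 86677/3 + (3 - 43)**2 = 86677/3 + (-40)**2 = 86677/3 + 1600 = 91477/3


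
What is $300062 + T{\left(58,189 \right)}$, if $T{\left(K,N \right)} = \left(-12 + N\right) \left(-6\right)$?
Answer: $299000$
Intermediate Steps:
$T{\left(K,N \right)} = 72 - 6 N$
$300062 + T{\left(58,189 \right)} = 300062 + \left(72 - 1134\right) = 300062 - 1062 = 299000$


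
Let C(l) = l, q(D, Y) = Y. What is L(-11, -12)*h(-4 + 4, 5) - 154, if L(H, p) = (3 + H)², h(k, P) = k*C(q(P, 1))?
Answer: -154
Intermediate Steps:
h(k, P) = k (h(k, P) = k*1 = k)
L(-11, -12)*h(-4 + 4, 5) - 154 = (3 - 11)²*(-4 + 4) - 154 = (-8)²*0 - 154 = 64*0 - 154 = 0 - 154 = -154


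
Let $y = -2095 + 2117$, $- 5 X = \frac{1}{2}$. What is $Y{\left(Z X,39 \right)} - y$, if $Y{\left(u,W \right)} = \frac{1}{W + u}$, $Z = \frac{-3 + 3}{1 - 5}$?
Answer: $- \frac{857}{39} \approx -21.974$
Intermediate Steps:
$Z = 0$ ($Z = \frac{0}{-4} = 0 \left(- \frac{1}{4}\right) = 0$)
$X = - \frac{1}{10}$ ($X = - \frac{1}{5 \cdot 2} = \left(- \frac{1}{5}\right) \frac{1}{2} = - \frac{1}{10} \approx -0.1$)
$y = 22$
$Y{\left(Z X,39 \right)} - y = \frac{1}{39 + 0 \left(- \frac{1}{10}\right)} - 22 = \frac{1}{39 + 0} - 22 = \frac{1}{39} - 22 = - \frac{857}{39}$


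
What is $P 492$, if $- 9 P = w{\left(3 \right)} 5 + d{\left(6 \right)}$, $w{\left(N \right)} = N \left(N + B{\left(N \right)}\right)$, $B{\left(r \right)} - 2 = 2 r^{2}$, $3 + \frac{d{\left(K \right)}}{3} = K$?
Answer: $-19352$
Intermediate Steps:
$d{\left(K \right)} = -9 + 3 K$
$B{\left(r \right)} = 2 + 2 r^{2}$
$w{\left(N \right)} = N \left(2 + N + 2 N^{2}\right)$ ($w{\left(N \right)} = N \left(N + \left(2 + 2 N^{2}\right)\right) = N \left(2 + N + 2 N^{2}\right)$)
$P = - \frac{118}{3}$ ($P = - \frac{3 \left(2 + 3 + 2 \cdot 3^{2}\right) 5 + \left(-9 + 3 \cdot 6\right)}{9} = - \frac{3 \left(2 + 3 + 2 \cdot 9\right) 5 + \left(-9 + 18\right)}{9} = - \frac{3 \left(2 + 3 + 18\right) 5 + 9}{9} = - \frac{3 \cdot 23 \cdot 5 + 9}{9} = - \frac{69 \cdot 5 + 9}{9} = - \frac{345 + 9}{9} = \left(- \frac{1}{9}\right) 354 = - \frac{118}{3} \approx -39.333$)
$P 492 = \left(- \frac{118}{3}\right) 492 = -19352$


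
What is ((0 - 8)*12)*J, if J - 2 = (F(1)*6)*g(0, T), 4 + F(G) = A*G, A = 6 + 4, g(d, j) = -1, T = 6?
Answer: 3264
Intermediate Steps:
A = 10
F(G) = -4 + 10*G
J = -34 (J = 2 + ((-4 + 10*1)*6)*(-1) = 2 + ((-4 + 10)*6)*(-1) = 2 + (6*6)*(-1) = 2 + 36*(-1) = 2 - 36 = -34)
((0 - 8)*12)*J = ((0 - 8)*12)*(-34) = -8*12*(-34) = -96*(-34) = 3264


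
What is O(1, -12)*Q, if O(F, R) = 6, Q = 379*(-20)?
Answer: -45480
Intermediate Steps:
Q = -7580
O(1, -12)*Q = 6*(-7580) = -45480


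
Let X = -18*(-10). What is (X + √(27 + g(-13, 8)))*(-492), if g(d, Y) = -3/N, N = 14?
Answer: -88560 - 1230*√210/7 ≈ -91106.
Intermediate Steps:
g(d, Y) = -3/14
X = 180
(X + √(27 + g(-13, 8)))*(-492) = (180 + √(27 - 3/14))*(-492) = (180 + √(375/14))*(-492) = (180 + 5*√210/14)*(-492) = -88560 - 1230*√210/7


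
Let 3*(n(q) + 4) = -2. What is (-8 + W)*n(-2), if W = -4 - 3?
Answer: 70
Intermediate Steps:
n(q) = -14/3 (n(q) = -4 + (1/3)*(-2) = -4 - 2/3 = -14/3)
W = -7
(-8 + W)*n(-2) = (-8 - 7)*(-14/3) = -15*(-14/3) = 70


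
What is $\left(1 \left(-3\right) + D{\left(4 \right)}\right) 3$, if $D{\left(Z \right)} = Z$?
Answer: $3$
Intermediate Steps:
$\left(1 \left(-3\right) + D{\left(4 \right)}\right) 3 = \left(1 \left(-3\right) + 4\right) 3 = \left(-3 + 4\right) 3 = 1 \cdot 3 = 3$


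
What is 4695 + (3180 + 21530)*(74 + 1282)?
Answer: 33511455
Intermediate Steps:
4695 + (3180 + 21530)*(74 + 1282) = 4695 + 24710*1356 = 4695 + 33506760 = 33511455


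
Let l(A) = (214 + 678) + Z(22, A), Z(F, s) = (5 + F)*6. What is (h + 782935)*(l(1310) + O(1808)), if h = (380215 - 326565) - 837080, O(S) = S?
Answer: -1416690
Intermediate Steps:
Z(F, s) = 30 + 6*F
h = -783430 (h = 53650 - 837080 = -783430)
l(A) = 1054 (l(A) = (214 + 678) + (30 + 6*22) = 892 + (30 + 132) = 892 + 162 = 1054)
(h + 782935)*(l(1310) + O(1808)) = (-783430 + 782935)*(1054 + 1808) = -495*2862 = -1416690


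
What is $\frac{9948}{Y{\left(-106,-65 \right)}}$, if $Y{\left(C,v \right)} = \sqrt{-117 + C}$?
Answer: $- \frac{9948 i \sqrt{223}}{223} \approx - 666.17 i$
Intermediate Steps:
$\frac{9948}{Y{\left(-106,-65 \right)}} = \frac{9948}{\sqrt{-117 - 106}} = \frac{9948}{\sqrt{-223}} = \frac{9948}{i \sqrt{223}} = 9948 \left(- \frac{i \sqrt{223}}{223}\right) = - \frac{9948 i \sqrt{223}}{223}$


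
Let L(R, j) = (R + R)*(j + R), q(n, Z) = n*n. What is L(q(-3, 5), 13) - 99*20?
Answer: -1584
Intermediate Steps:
q(n, Z) = n²
L(R, j) = 2*R*(R + j) (L(R, j) = (2*R)*(R + j) = 2*R*(R + j))
L(q(-3, 5), 13) - 99*20 = 2*(-3)²*((-3)² + 13) - 99*20 = 2*9*(9 + 13) - 1980 = 2*9*22 - 1980 = 396 - 1980 = -1584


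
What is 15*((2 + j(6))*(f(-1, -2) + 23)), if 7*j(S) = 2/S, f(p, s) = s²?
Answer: 5805/7 ≈ 829.29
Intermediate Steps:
j(S) = 2/(7*S) (j(S) = (2/S)/7 = 2/(7*S))
15*((2 + j(6))*(f(-1, -2) + 23)) = 15*((2 + (2/7)/6)*((-2)² + 23)) = 15*((2 + (2/7)*(⅙))*(4 + 23)) = 15*((2 + 1/21)*27) = 15*((43/21)*27) = 15*(387/7) = 5805/7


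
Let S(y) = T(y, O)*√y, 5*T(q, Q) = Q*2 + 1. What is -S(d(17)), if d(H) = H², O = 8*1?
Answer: -289/5 ≈ -57.800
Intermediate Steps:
O = 8
T(q, Q) = ⅕ + 2*Q/5 (T(q, Q) = (Q*2 + 1)/5 = (2*Q + 1)/5 = (1 + 2*Q)/5 = ⅕ + 2*Q/5)
S(y) = 17*√y/5 (S(y) = (⅕ + (⅖)*8)*√y = (⅕ + 16/5)*√y = 17*√y/5)
-S(d(17)) = -17*√(17²)/5 = -17*√289/5 = -17*17/5 = -1*289/5 = -289/5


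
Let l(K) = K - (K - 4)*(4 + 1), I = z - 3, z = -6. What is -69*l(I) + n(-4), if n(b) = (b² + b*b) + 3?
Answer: -3829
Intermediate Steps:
n(b) = 3 + 2*b² (n(b) = (b² + b²) + 3 = 2*b² + 3 = 3 + 2*b²)
I = -9 (I = -6 - 3 = -9)
l(K) = 20 - 4*K (l(K) = K - (-4 + K)*5 = K - (-20 + 5*K) = K + (20 - 5*K) = 20 - 4*K)
-69*l(I) + n(-4) = -69*(20 - 4*(-9)) + (3 + 2*(-4)²) = -69*(20 + 36) + (3 + 2*16) = -69*56 + (3 + 32) = -3864 + 35 = -3829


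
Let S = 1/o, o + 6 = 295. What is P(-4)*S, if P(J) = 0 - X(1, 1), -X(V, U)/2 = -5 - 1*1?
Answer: -12/289 ≈ -0.041523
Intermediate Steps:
X(V, U) = 12 (X(V, U) = -2*(-5 - 1*1) = -2*(-5 - 1) = -2*(-6) = 12)
o = 289 (o = -6 + 295 = 289)
P(J) = -12 (P(J) = 0 - 1*12 = 0 - 12 = -12)
S = 1/289 ≈ 0.0034602
P(-4)*S = -12*1/289 = -12/289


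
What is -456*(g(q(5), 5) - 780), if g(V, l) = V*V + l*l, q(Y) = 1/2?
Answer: 344166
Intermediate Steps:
q(Y) = ½
g(V, l) = V² + l²
-456*(g(q(5), 5) - 780) = -456*(((½)² + 5²) - 780) = -456*((¼ + 25) - 780) = -456*(101/4 - 780) = -456*(-3019/4) = 344166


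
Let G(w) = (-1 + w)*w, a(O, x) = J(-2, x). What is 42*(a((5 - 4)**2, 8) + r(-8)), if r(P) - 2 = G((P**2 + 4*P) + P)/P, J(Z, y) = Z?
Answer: -2898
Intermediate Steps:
a(O, x) = -2
G(w) = w*(-1 + w)
r(P) = 2 + (P**2 + 5*P)*(-1 + P**2 + 5*P)/P (r(P) = 2 + (((P**2 + 4*P) + P)*(-1 + ((P**2 + 4*P) + P)))/P = 2 + ((P**2 + 5*P)*(-1 + (P**2 + 5*P)))/P = 2 + ((P**2 + 5*P)*(-1 + P**2 + 5*P))/P = 2 + (P**2 + 5*P)*(-1 + P**2 + 5*P)/P)
42*(a((5 - 4)**2, 8) + r(-8)) = 42*(-2 + (2 + (-1 - 8*(5 - 8))*(5 - 8))) = 42*(-2 + (2 + (-1 - 8*(-3))*(-3))) = 42*(-2 + (2 + (-1 + 24)*(-3))) = 42*(-2 + (2 + 23*(-3))) = 42*(-2 + (2 - 69)) = 42*(-2 - 67) = 42*(-69) = -2898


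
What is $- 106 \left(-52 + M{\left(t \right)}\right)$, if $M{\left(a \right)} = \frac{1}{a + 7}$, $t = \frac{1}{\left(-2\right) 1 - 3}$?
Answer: $\frac{93439}{17} \approx 5496.4$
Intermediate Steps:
$t = - \frac{1}{5}$ ($t = \frac{1}{-2 - 3} = \frac{1}{-5} = - \frac{1}{5} \approx -0.2$)
$M{\left(a \right)} = \frac{1}{7 + a}$
$- 106 \left(-52 + M{\left(t \right)}\right) = - 106 \left(-52 + \frac{1}{7 - \frac{1}{5}}\right) = - 106 \left(-52 + \frac{1}{\frac{34}{5}}\right) = - 106 \left(-52 + \frac{5}{34}\right) = \left(-106\right) \left(- \frac{1763}{34}\right) = \frac{93439}{17}$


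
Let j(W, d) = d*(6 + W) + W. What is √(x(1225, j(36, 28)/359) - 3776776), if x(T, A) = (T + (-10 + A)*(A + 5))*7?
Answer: I*√485699567603/359 ≈ 1941.3*I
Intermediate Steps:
j(W, d) = W + d*(6 + W)
x(T, A) = 7*T + 7*(-10 + A)*(5 + A) (x(T, A) = (T + (-10 + A)*(5 + A))*7 = 7*T + 7*(-10 + A)*(5 + A))
√(x(1225, j(36, 28)/359) - 3776776) = √((-350 - 35*(36 + 6*28 + 36*28)/359 + 7*1225 + 7*((36 + 6*28 + 36*28)/359)²) - 3776776) = √((-350 - 35*(36 + 168 + 1008)/359 + 8575 + 7*((36 + 168 + 1008)*(1/359))²) - 3776776) = √((-350 - 42420/359 + 8575 + 7*(1212*(1/359))²) - 3776776) = √((-350 - 35*1212/359 + 8575 + 7*(1212/359)²) - 3776776) = √((-350 - 42420/359 + 8575 + 7*(1468944/128881)) - 3776776) = √((-350 - 42420/359 + 8575 + 10282608/128881) - 3776776) = √(1055100053/128881 - 3776776) = √(-485699567603/128881) = I*√485699567603/359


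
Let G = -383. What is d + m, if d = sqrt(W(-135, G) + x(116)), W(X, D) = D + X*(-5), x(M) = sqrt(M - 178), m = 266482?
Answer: 266482 + sqrt(292 + I*sqrt(62)) ≈ 2.665e+5 + 0.23037*I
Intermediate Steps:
x(M) = sqrt(-178 + M)
W(X, D) = D - 5*X
d = sqrt(292 + I*sqrt(62)) (d = sqrt((-383 - 5*(-135)) + sqrt(-178 + 116)) = sqrt((-383 + 675) + sqrt(-62)) = sqrt(292 + I*sqrt(62)) ≈ 17.09 + 0.2304*I)
d + m = sqrt(292 + I*sqrt(62)) + 266482 = 266482 + sqrt(292 + I*sqrt(62))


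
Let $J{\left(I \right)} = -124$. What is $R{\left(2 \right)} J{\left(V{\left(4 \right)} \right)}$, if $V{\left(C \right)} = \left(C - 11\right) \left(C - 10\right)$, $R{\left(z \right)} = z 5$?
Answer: $-1240$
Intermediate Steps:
$R{\left(z \right)} = 5 z$
$V{\left(C \right)} = \left(-11 + C\right) \left(-10 + C\right)$
$R{\left(2 \right)} J{\left(V{\left(4 \right)} \right)} = 5 \cdot 2 \left(-124\right) = 10 \left(-124\right) = -1240$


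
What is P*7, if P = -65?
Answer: -455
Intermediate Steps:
P*7 = -65*7 = -455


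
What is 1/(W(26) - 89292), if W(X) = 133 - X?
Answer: -1/89185 ≈ -1.1213e-5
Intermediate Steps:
1/(W(26) - 89292) = 1/((133 - 1*26) - 89292) = 1/((133 - 26) - 89292) = 1/(107 - 89292) = 1/(-89185) = -1/89185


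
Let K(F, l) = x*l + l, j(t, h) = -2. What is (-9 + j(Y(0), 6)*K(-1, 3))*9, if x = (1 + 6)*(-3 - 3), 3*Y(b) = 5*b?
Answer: 2133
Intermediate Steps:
Y(b) = 5*b/3 (Y(b) = (5*b)/3 = 5*b/3)
x = -42 (x = 7*(-6) = -42)
K(F, l) = -41*l (K(F, l) = -42*l + l = -41*l)
(-9 + j(Y(0), 6)*K(-1, 3))*9 = (-9 - (-82)*3)*9 = (-9 - 2*(-123))*9 = (-9 + 246)*9 = 237*9 = 2133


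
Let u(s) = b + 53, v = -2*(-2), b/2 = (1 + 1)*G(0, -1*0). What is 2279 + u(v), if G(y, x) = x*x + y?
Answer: 2332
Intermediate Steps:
G(y, x) = y + x² (G(y, x) = x² + y = y + x²)
b = 0 (b = 2*((1 + 1)*(0 + (-1*0)²)) = 2*(2*(0 + 0²)) = 2*(2*(0 + 0)) = 2*(2*0) = 2*0 = 0)
v = 4
u(s) = 53 (u(s) = 0 + 53 = 53)
2279 + u(v) = 2279 + 53 = 2332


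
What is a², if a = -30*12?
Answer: 129600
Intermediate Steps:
a = -360 (a = -1*360 = -360)
a² = (-360)² = 129600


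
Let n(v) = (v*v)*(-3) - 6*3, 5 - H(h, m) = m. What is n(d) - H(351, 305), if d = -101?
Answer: -30321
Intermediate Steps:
H(h, m) = 5 - m
n(v) = -18 - 3*v² (n(v) = v²*(-3) - 18 = -3*v² - 18 = -18 - 3*v²)
n(d) - H(351, 305) = (-18 - 3*(-101)²) - (5 - 1*305) = (-18 - 3*10201) - (5 - 305) = (-18 - 30603) - 1*(-300) = -30621 + 300 = -30321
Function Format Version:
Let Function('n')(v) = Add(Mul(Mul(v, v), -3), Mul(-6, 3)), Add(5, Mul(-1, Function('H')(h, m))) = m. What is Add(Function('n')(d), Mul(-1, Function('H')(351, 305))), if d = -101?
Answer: -30321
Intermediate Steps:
Function('H')(h, m) = Add(5, Mul(-1, m))
Function('n')(v) = Add(-18, Mul(-3, Pow(v, 2))) (Function('n')(v) = Add(Mul(Pow(v, 2), -3), -18) = Add(Mul(-3, Pow(v, 2)), -18) = Add(-18, Mul(-3, Pow(v, 2))))
Add(Function('n')(d), Mul(-1, Function('H')(351, 305))) = Add(Add(-18, Mul(-3, Pow(-101, 2))), Mul(-1, Add(5, Mul(-1, 305)))) = Add(Add(-18, Mul(-3, 10201)), Mul(-1, Add(5, -305))) = Add(Add(-18, -30603), Mul(-1, -300)) = Add(-30621, 300) = -30321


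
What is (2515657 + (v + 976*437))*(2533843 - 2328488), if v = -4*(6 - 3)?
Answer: 604186650735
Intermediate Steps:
v = -12 (v = -4*3 = -12)
(2515657 + (v + 976*437))*(2533843 - 2328488) = (2515657 + (-12 + 976*437))*(2533843 - 2328488) = (2515657 + (-12 + 426512))*205355 = (2515657 + 426500)*205355 = 2942157*205355 = 604186650735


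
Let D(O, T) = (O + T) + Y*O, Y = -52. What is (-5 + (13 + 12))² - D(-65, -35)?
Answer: -2880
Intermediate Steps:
D(O, T) = T - 51*O (D(O, T) = (O + T) - 52*O = T - 51*O)
(-5 + (13 + 12))² - D(-65, -35) = (-5 + (13 + 12))² - (-35 - 51*(-65)) = (-5 + 25)² - (-35 + 3315) = 20² - 1*3280 = 400 - 3280 = -2880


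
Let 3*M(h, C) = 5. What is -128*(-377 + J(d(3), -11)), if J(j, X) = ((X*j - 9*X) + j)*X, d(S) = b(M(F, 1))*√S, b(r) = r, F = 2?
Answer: 187648 - 70400*√3/3 ≈ 1.4700e+5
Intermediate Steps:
M(h, C) = 5/3 (M(h, C) = (⅓)*5 = 5/3)
d(S) = 5*√S/3
J(j, X) = X*(j - 9*X + X*j) (J(j, X) = ((-9*X + X*j) + j)*X = (j - 9*X + X*j)*X = X*(j - 9*X + X*j))
-128*(-377 + J(d(3), -11)) = -128*(-377 - 11*(5*√3/3 - 9*(-11) - 55*√3/3)) = -128*(-377 - 11*(5*√3/3 + 99 - 55*√3/3)) = -128*(-377 - 11*(99 - 50*√3/3)) = -128*(-377 + (-1089 + 550*√3/3)) = -128*(-1466 + 550*√3/3) = 187648 - 70400*√3/3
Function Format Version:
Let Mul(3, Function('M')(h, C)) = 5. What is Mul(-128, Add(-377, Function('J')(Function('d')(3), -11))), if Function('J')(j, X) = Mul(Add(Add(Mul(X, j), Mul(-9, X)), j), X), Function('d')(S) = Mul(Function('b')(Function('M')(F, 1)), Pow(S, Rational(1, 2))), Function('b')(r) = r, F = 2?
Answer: Add(187648, Mul(Rational(-70400, 3), Pow(3, Rational(1, 2)))) ≈ 1.4700e+5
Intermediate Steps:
Function('M')(h, C) = Rational(5, 3) (Function('M')(h, C) = Mul(Rational(1, 3), 5) = Rational(5, 3))
Function('d')(S) = Mul(Rational(5, 3), Pow(S, Rational(1, 2)))
Function('J')(j, X) = Mul(X, Add(j, Mul(-9, X), Mul(X, j))) (Function('J')(j, X) = Mul(Add(Add(Mul(-9, X), Mul(X, j)), j), X) = Mul(Add(j, Mul(-9, X), Mul(X, j)), X) = Mul(X, Add(j, Mul(-9, X), Mul(X, j))))
Mul(-128, Add(-377, Function('J')(Function('d')(3), -11))) = Mul(-128, Add(-377, Mul(-11, Add(Mul(Rational(5, 3), Pow(3, Rational(1, 2))), Mul(-9, -11), Mul(-11, Mul(Rational(5, 3), Pow(3, Rational(1, 2)))))))) = Mul(-128, Add(-377, Mul(-11, Add(Mul(Rational(5, 3), Pow(3, Rational(1, 2))), 99, Mul(Rational(-55, 3), Pow(3, Rational(1, 2))))))) = Mul(-128, Add(-377, Mul(-11, Add(99, Mul(Rational(-50, 3), Pow(3, Rational(1, 2))))))) = Mul(-128, Add(-377, Add(-1089, Mul(Rational(550, 3), Pow(3, Rational(1, 2)))))) = Mul(-128, Add(-1466, Mul(Rational(550, 3), Pow(3, Rational(1, 2))))) = Add(187648, Mul(Rational(-70400, 3), Pow(3, Rational(1, 2))))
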